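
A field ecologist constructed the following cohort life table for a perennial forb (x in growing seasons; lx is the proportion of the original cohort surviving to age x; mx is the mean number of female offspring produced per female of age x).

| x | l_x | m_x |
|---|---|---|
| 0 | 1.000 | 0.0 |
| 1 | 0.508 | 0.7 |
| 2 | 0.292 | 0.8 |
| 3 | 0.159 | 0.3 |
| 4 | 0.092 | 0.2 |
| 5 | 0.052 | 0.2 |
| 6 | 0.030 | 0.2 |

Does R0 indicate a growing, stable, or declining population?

declining

R0 = Σ lx·mx = 0 + 0.3556 + 0.2336 + 0.0477 + 0.0184 + 0.0104 + 0.006 = 0.6717
R0 < 1, so the population is declining.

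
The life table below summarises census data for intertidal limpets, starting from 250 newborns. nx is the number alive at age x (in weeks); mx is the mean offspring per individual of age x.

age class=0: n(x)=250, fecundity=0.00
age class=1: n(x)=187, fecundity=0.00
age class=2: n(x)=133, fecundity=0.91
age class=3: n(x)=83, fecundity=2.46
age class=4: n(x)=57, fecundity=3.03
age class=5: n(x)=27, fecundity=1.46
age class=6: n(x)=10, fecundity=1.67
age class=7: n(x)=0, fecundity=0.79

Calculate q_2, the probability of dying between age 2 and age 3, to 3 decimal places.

lx = nx/n0 = nx/250: 1, 0.748, 0.532, 0.332, 0.228, 0.108, 0.04, 0
q_2 = (l_2 − l_3) / l_2 = (0.532 − 0.332) / 0.532
     = 0.2 / 0.532 = 0.37594… → 0.376

0.376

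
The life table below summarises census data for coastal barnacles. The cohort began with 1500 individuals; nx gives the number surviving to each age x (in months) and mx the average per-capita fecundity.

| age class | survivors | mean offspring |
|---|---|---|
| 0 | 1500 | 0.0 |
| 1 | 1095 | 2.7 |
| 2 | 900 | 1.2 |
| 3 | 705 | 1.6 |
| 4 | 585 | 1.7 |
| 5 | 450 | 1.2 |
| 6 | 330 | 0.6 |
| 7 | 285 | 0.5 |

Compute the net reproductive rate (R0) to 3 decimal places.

lx = nx/n0 = nx/1500: 1, 0.73, 0.6, 0.47, 0.39, 0.3, 0.22, 0.19
lx·mx by age: 0, 1.971, 0.72, 0.752, 0.663, 0.36, 0.132, 0.095
R0 = Σ lx·mx = 4.693 → 4.693

4.693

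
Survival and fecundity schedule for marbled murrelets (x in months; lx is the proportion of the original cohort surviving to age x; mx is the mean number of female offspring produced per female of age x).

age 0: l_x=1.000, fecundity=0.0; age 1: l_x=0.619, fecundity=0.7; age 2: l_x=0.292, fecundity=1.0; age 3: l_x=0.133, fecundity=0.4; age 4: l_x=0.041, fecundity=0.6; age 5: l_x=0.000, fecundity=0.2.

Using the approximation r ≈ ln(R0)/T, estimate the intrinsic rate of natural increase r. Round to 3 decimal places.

R0 = Σ lx·mx = 0 + 0.4333 + 0.292 + 0.0532 + 0.0246 + 0 = 0.8031
Σ x·lx·mx = 1.2753; T = 1.2753/0.8031 = 1.58797…
r ≈ ln(R0)/T = ln(0.8031)/1.58797… = -0.13809… → -0.138

-0.138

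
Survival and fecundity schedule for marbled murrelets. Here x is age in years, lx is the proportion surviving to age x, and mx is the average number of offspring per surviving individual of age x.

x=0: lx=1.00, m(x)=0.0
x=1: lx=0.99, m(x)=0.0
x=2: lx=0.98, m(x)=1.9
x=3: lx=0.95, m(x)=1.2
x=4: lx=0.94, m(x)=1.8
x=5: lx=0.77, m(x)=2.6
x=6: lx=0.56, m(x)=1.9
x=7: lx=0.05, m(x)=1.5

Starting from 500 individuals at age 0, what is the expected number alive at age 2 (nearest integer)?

490

Expected survivors = N0 · l_2 = 500 × 0.98 = 490 → 490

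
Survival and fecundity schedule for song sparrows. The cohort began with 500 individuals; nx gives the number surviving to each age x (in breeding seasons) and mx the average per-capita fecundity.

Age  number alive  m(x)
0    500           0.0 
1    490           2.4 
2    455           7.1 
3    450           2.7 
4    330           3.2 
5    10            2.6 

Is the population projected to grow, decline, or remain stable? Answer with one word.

growing

lx = nx/n0 = nx/500: 1, 0.98, 0.91, 0.9, 0.66, 0.02
R0 = Σ lx·mx = 0 + 2.352 + 6.461 + 2.43 + 2.112 + 0.052 = 13.407
R0 > 1, so the population is growing.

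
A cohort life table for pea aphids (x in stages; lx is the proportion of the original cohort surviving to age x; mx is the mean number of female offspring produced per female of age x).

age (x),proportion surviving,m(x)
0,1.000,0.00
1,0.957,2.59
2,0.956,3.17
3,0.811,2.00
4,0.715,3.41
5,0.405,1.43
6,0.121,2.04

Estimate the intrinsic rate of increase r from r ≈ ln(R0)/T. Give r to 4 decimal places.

0.8839

R0 = Σ lx·mx = 0 + 2.47863 + 3.03052 + 1.622 + 2.43815 + 0.57915 + 0.24684 = 10.39529
Σ x·lx·mx = 27.53506; T = 27.53506/10.39529 = 2.6488…
r ≈ ln(R0)/T = ln(10.39529)/2.6488… = 0.883929… → 0.8839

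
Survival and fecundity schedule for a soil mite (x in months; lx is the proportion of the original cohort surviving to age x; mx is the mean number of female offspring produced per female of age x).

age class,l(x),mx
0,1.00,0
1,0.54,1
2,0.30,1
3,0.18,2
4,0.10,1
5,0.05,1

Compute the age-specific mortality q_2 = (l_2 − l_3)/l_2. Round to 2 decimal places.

q_2 = (l_2 − l_3) / l_2 = (0.3 − 0.18) / 0.3
     = 0.12 / 0.3 = 0.4 → 0.40

0.40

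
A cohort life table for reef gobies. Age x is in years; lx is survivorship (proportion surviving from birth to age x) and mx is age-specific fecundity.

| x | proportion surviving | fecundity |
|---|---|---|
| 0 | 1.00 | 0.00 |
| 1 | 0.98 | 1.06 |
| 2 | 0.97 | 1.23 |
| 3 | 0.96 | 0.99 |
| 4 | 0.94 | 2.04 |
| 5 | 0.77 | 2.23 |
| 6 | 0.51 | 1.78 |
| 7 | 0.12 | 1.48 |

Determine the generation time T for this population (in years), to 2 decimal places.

3.70

lx·mx: 0, 1.0388, 1.1931, 0.9504, 1.9176, 1.7171, 0.9078, 0.1776 → R0 = 7.9024
x·lx·mx: 0, 1.0388, 2.3862, 2.8512, 7.6704, 8.5855, 5.4468, 1.2432 → Σ = 29.2221
T = 29.2221 / 7.9024 = 3.697877… → 3.70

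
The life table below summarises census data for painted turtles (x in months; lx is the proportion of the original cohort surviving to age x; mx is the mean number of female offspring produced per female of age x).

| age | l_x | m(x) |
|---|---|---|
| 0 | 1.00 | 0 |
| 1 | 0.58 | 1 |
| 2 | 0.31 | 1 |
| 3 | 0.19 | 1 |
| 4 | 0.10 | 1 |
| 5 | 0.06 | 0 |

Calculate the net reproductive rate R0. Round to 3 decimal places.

1.180

lx·mx by age: 0, 0.58, 0.31, 0.19, 0.1, 0
R0 = Σ lx·mx = 1.18 → 1.180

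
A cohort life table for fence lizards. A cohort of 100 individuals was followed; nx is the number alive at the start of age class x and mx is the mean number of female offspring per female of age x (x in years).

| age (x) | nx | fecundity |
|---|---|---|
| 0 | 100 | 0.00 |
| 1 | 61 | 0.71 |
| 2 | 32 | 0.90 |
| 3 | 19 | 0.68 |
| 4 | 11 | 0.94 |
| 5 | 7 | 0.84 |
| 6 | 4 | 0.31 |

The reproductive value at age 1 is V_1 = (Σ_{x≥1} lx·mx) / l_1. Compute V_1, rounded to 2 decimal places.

lx = nx/n0 = nx/100: 1, 0.61, 0.32, 0.19, 0.11, 0.07, 0.04
lx·mx for x ≥ 1: 0.4331, 0.288, 0.1292, 0.1034, 0.0588, 0.0124 → sum = 1.0249
V_1 = 1.0249 / l_1 = 1.0249 / 0.61 = 1.680164… → 1.68

1.68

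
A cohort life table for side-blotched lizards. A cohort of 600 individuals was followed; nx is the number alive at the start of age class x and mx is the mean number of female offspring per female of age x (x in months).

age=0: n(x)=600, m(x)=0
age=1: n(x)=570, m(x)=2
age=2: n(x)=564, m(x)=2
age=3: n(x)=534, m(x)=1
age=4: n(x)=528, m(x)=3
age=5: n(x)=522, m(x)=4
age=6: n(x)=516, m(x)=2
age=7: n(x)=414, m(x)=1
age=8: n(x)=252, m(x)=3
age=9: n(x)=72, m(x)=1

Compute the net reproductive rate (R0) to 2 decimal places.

14.58

lx = nx/n0 = nx/600: 1, 0.95, 0.94, 0.89, 0.88, 0.87, 0.86, 0.69, 0.42, 0.12
lx·mx by age: 0, 1.9, 1.88, 0.89, 2.64, 3.48, 1.72, 0.69, 1.26, 0.12
R0 = Σ lx·mx = 14.58 → 14.58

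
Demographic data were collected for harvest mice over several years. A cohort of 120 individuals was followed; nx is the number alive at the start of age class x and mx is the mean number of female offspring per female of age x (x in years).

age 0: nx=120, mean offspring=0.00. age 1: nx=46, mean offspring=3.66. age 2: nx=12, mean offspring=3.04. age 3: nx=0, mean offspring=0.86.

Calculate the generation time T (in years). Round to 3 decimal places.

lx = nx/n0 = nx/120: 1, 0.38333…, 0.1, 0
lx·mx: 0, 1.403…, 0.304, 0 → R0 = 1.707…
x·lx·mx: 0, 1.403…, 0.608, 0 → Σ = 2.011…
T = 2.011… / 1.707… = 1.17809… → 1.178

1.178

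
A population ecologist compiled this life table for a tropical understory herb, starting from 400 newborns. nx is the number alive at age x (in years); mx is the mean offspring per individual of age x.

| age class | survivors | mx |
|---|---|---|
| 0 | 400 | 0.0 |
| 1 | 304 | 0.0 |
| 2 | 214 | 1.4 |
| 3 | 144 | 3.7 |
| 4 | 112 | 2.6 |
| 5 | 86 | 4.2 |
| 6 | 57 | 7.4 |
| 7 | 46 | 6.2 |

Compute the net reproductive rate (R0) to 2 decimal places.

5.48

lx = nx/n0 = nx/400: 1, 0.76, 0.535, 0.36, 0.28, 0.215, 0.1425, 0.115
lx·mx by age: 0, 0, 0.749, 1.332, 0.728, 0.903, 1.0545, 0.713
R0 = Σ lx·mx = 5.4795 → 5.48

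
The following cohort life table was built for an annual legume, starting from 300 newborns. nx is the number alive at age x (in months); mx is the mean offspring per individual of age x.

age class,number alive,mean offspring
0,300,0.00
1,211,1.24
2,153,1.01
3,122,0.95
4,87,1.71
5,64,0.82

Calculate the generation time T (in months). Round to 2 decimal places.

lx = nx/n0 = nx/300: 1, 0.70333…, 0.51, 0.40667…, 0.29, 0.21333…
lx·mx: 0, 0.872133…, 0.5151, 0.386333…, 0.4959, 0.174933… → R0 = 2.4444…
x·lx·mx: 0, 0.872133…, 1.0302, 1.159…, 1.9836, 0.874667… → Σ = 5.9196…
T = 5.9196… / 2.4444… = 2.421699… → 2.42

2.42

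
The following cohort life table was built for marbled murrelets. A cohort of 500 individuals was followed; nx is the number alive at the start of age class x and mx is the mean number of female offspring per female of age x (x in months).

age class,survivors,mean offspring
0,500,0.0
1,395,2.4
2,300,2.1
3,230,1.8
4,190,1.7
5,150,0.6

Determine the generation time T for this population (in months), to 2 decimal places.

lx = nx/n0 = nx/500: 1, 0.79, 0.6, 0.46, 0.38, 0.3
lx·mx: 0, 1.896, 1.26, 0.828, 0.646, 0.18 → R0 = 4.81
x·lx·mx: 0, 1.896, 2.52, 2.484, 2.584, 0.9 → Σ = 10.384
T = 10.384 / 4.81 = 2.158836… → 2.16

2.16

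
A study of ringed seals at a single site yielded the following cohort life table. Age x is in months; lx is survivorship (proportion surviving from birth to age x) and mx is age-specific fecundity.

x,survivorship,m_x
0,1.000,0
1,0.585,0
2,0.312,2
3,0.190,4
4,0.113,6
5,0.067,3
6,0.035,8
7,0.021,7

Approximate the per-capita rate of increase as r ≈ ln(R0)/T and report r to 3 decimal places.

0.267

R0 = Σ lx·mx = 0 + 0 + 0.624 + 0.76 + 0.678 + 0.201 + 0.28 + 0.147 = 2.69
Σ x·lx·mx = 9.954; T = 9.954/2.69 = 3.70037…
r ≈ ln(R0)/T = ln(2.69)/3.70037… = 0.26742… → 0.267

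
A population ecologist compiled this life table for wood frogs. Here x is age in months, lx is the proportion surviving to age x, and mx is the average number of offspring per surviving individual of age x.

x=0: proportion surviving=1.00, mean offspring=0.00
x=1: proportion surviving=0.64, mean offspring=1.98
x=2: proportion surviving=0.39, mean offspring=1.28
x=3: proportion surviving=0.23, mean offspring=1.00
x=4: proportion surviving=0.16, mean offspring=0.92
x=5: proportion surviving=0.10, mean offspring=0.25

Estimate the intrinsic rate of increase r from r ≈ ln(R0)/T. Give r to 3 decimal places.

R0 = Σ lx·mx = 0 + 1.2672 + 0.4992 + 0.23 + 0.1472 + 0.025 = 2.1686
Σ x·lx·mx = 3.6694; T = 3.6694/2.1686 = 1.69206…
r ≈ ln(R0)/T = ln(2.1686)/1.69206… = 0.45748… → 0.457

0.457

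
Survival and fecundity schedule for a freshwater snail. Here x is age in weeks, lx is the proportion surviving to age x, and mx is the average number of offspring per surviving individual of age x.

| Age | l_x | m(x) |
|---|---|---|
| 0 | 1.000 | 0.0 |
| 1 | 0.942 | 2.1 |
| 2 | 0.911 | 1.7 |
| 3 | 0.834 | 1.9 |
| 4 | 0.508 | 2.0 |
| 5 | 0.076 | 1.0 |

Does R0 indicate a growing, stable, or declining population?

growing

R0 = Σ lx·mx = 0 + 1.9782 + 1.5487 + 1.5846 + 1.016 + 0.076 = 6.2035
R0 > 1, so the population is growing.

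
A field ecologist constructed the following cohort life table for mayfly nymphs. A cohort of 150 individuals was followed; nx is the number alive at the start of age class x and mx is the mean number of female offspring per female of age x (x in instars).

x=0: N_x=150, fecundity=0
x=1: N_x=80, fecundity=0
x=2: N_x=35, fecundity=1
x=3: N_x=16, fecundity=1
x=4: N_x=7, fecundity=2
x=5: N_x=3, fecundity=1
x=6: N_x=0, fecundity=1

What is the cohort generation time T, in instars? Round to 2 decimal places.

lx = nx/n0 = nx/150: 1, 0.53333…, 0.23333…, 0.10667…, 0.04667…, 0.02, 0
lx·mx: 0, 0, 0.233333…, 0.106667…, 0.093333…, 0.02, 0 → R0 = 0.453333…
x·lx·mx: 0, 0, 0.466667…, 0.32…, 0.373333…, 0.1, 0 → Σ = 1.26…
T = 1.26… / 0.453333… = 2.779412… → 2.78

2.78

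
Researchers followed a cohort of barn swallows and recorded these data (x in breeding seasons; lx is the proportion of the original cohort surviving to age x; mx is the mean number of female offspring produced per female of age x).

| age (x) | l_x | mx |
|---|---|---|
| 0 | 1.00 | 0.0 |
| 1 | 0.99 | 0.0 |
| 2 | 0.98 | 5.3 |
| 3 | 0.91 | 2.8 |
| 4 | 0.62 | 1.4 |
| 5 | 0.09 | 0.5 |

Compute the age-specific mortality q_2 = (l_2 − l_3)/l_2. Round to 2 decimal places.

q_2 = (l_2 − l_3) / l_2 = (0.98 − 0.91) / 0.98
     = 0.07 / 0.98 = 0.071429… → 0.07

0.07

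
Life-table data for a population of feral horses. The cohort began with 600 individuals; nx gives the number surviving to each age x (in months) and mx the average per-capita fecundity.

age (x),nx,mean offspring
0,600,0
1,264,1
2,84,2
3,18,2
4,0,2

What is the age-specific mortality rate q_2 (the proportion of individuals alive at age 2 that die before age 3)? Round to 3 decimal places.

0.786

lx = nx/n0 = nx/600: 1, 0.44, 0.14, 0.03, 0
q_2 = (l_2 − l_3) / l_2 = (0.14 − 0.03) / 0.14
     = 0.11 / 0.14 = 0.785714… → 0.786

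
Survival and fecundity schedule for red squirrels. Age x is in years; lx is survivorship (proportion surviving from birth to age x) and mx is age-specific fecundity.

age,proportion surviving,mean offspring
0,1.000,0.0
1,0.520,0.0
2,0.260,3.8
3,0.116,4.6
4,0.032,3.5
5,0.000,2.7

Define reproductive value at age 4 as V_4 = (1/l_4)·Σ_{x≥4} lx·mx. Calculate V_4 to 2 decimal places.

3.50

lx·mx for x ≥ 4: 0.112, 0 → sum = 0.112
V_4 = 0.112 / l_4 = 0.112 / 0.032 = 3.5 → 3.50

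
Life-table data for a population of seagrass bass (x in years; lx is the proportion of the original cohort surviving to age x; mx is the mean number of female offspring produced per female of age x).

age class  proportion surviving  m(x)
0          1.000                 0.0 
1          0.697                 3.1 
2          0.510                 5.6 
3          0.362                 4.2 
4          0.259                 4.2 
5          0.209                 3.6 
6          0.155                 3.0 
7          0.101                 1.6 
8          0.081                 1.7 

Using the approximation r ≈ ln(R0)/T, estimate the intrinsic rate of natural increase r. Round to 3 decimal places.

0.791

R0 = Σ lx·mx = 0 + 2.1607 + 2.856 + 1.5204 + 1.0878 + 0.7524 + 0.465 + 0.1616 + 0.1377 = 9.1416
Σ x·lx·mx = 25.5699; T = 25.5699/9.1416 = 2.79709…
r ≈ ln(R0)/T = ln(9.1416)/2.79709… = 0.79112… → 0.791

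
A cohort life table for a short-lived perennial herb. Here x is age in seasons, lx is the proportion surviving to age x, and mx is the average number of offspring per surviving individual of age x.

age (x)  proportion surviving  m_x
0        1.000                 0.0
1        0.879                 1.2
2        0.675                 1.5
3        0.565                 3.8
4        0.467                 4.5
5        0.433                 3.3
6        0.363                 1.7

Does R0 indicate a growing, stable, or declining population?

R0 = Σ lx·mx = 0 + 1.0548 + 1.0125 + 2.147 + 2.1015 + 1.4289 + 0.6171 = 8.3618
R0 > 1, so the population is growing.

growing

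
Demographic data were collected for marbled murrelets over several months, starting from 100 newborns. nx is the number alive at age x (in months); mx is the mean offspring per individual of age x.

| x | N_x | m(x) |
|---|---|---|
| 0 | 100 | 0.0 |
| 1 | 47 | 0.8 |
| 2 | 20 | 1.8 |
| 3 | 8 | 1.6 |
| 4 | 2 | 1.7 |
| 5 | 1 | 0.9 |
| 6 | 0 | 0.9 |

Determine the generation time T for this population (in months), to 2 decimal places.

1.83

lx = nx/n0 = nx/100: 1, 0.47, 0.2, 0.08, 0.02, 0.01, 0
lx·mx: 0, 0.376, 0.36, 0.128, 0.034, 0.009, 0 → R0 = 0.907
x·lx·mx: 0, 0.376, 0.72, 0.384, 0.136, 0.045, 0 → Σ = 1.661
T = 1.661 / 0.907 = 1.831312… → 1.83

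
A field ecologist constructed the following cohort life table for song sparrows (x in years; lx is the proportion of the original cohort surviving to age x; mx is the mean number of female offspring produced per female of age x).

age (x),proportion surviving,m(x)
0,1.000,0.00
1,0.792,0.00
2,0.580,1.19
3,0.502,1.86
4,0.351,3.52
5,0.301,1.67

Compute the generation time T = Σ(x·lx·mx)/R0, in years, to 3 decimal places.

3.461

lx·mx: 0, 0, 0.6902, 0.93372, 1.23552, 0.50267 → R0 = 3.36211
x·lx·mx: 0, 0, 1.3804, 2.80116, 4.94208, 2.51335 → Σ = 11.63699
T = 11.63699 / 3.36211 = 3.461216… → 3.461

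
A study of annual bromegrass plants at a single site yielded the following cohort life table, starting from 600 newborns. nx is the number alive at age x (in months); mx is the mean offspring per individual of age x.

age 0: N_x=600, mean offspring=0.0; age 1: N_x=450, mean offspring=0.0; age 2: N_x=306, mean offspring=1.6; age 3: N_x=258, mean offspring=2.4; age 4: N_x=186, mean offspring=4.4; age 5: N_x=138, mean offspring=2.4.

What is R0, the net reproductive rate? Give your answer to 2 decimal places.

3.76

lx = nx/n0 = nx/600: 1, 0.75, 0.51, 0.43, 0.31, 0.23
lx·mx by age: 0, 0, 0.816, 1.032, 1.364, 0.552
R0 = Σ lx·mx = 3.764 → 3.76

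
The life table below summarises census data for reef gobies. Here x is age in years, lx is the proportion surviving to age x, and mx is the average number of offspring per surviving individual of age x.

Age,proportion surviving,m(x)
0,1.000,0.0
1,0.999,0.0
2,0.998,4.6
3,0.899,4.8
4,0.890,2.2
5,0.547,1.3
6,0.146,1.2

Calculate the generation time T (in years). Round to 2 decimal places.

2.94

lx·mx: 0, 0, 4.5908, 4.3152, 1.958, 0.7111, 0.1752 → R0 = 11.7503
x·lx·mx: 0, 0, 9.1816, 12.9456, 7.832, 3.5555, 1.0512 → Σ = 34.5659
T = 34.5659 / 11.7503 = 2.941704… → 2.94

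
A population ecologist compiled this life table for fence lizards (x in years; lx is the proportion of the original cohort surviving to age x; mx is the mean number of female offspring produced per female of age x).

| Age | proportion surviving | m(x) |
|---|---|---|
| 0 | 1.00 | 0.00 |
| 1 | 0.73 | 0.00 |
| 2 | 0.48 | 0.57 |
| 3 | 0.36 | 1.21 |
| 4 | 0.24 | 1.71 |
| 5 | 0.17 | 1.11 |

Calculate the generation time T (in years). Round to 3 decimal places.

lx·mx: 0, 0, 0.2736, 0.4356, 0.4104, 0.1887 → R0 = 1.3083
x·lx·mx: 0, 0, 0.5472, 1.3068, 1.6416, 0.9435 → Σ = 4.4391
T = 4.4391 / 1.3083 = 3.393029… → 3.393

3.393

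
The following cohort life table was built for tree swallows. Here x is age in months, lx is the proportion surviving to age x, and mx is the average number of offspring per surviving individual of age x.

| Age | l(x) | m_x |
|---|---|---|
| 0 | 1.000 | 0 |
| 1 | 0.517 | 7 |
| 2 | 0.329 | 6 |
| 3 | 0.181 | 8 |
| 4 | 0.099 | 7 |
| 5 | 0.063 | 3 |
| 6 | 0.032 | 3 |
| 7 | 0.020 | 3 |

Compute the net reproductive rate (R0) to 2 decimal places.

8.08

lx·mx by age: 0, 3.619, 1.974, 1.448, 0.693, 0.189, 0.096, 0.06
R0 = Σ lx·mx = 8.079 → 8.08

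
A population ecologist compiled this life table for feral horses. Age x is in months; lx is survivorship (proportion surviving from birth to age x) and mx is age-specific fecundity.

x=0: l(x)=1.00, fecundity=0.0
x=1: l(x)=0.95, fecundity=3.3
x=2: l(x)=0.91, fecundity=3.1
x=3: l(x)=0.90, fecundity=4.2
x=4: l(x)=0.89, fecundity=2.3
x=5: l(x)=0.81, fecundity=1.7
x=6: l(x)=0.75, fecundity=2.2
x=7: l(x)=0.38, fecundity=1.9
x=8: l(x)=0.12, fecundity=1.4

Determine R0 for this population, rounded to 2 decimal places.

lx·mx by age: 0, 3.135, 2.821, 3.78, 2.047, 1.377, 1.65, 0.722, 0.168
R0 = Σ lx·mx = 15.7 → 15.70

15.70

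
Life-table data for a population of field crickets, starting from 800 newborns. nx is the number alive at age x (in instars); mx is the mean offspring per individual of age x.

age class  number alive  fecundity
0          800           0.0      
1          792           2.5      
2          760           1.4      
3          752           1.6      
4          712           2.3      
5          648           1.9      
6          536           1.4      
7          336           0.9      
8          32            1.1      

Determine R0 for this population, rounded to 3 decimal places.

lx = nx/n0 = nx/800: 1, 0.99, 0.95, 0.94, 0.89, 0.81, 0.67, 0.42, 0.04
lx·mx by age: 0, 2.475, 1.33, 1.504, 2.047, 1.539, 0.938, 0.378, 0.044
R0 = Σ lx·mx = 10.255 → 10.255

10.255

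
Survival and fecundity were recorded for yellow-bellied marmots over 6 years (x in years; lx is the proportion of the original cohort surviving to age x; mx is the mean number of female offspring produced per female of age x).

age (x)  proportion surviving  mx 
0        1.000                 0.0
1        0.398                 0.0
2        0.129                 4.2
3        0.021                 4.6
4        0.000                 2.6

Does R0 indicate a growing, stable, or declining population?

R0 = Σ lx·mx = 0 + 0 + 0.5418 + 0.0966 + 0 = 0.6384
R0 < 1, so the population is declining.

declining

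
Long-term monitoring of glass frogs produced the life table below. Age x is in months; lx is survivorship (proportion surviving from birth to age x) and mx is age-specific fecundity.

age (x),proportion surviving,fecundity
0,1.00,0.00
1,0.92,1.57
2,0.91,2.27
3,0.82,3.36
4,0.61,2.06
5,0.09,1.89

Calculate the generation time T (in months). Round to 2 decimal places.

lx·mx: 0, 1.4444, 2.0657, 2.7552, 1.2566, 0.1701 → R0 = 7.692
x·lx·mx: 0, 1.4444, 4.1314, 8.2656, 5.0264, 0.8505 → Σ = 19.7183
T = 19.7183 / 7.692 = 2.563482… → 2.56

2.56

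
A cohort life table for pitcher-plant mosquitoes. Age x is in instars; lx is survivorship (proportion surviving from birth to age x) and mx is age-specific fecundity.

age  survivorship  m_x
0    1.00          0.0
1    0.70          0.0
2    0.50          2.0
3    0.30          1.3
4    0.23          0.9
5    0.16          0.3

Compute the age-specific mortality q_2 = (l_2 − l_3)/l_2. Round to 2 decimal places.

0.40

q_2 = (l_2 − l_3) / l_2 = (0.5 − 0.3) / 0.5
     = 0.2 / 0.5 = 0.4 → 0.40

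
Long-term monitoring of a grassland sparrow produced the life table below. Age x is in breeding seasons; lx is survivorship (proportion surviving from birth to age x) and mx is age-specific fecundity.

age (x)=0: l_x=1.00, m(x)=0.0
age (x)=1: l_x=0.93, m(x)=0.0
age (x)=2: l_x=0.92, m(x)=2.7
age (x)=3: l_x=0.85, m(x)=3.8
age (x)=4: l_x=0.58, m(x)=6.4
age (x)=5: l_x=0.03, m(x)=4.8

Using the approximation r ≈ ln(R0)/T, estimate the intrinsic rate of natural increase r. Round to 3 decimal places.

R0 = Σ lx·mx = 0 + 0 + 2.484 + 3.23 + 3.712 + 0.144 = 9.57
Σ x·lx·mx = 30.226; T = 30.226/9.57 = 3.15841…
r ≈ ln(R0)/T = ln(9.57)/3.15841… = 0.71512… → 0.715

0.715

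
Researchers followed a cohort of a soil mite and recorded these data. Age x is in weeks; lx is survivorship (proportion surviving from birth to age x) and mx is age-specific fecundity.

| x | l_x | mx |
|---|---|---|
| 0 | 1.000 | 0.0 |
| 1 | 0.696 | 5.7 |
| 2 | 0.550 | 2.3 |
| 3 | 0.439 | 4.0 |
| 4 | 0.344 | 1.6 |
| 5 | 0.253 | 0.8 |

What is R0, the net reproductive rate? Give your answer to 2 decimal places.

lx·mx by age: 0, 3.9672, 1.265, 1.756, 0.5504, 0.2024
R0 = Σ lx·mx = 7.741 → 7.74

7.74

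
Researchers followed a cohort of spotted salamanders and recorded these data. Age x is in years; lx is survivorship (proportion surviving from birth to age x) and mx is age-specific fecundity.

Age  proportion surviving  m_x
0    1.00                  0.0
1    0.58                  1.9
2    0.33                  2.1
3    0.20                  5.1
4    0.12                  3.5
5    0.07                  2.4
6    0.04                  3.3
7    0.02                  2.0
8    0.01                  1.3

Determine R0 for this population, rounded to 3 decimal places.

lx·mx by age: 0, 1.102, 0.693, 1.02, 0.42, 0.168, 0.132, 0.04, 0.013
R0 = Σ lx·mx = 3.588 → 3.588

3.588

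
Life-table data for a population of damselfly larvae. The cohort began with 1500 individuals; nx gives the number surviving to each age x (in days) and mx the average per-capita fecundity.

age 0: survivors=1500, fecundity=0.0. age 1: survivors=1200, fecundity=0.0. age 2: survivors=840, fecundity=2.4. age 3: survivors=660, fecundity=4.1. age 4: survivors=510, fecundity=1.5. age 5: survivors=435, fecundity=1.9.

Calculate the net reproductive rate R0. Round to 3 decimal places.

4.209

lx = nx/n0 = nx/1500: 1, 0.8, 0.56, 0.44, 0.34, 0.29
lx·mx by age: 0, 0, 1.344, 1.804, 0.51, 0.551
R0 = Σ lx·mx = 4.209 → 4.209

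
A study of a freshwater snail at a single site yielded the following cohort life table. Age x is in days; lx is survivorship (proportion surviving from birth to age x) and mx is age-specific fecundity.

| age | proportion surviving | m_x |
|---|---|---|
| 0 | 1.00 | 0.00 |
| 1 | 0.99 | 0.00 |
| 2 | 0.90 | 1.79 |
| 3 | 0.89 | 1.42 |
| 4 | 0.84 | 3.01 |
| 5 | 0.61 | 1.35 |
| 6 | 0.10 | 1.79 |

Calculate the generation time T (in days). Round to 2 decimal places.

3.48

lx·mx: 0, 0, 1.611, 1.2638, 2.5284, 0.8235, 0.179 → R0 = 6.4057
x·lx·mx: 0, 0, 3.222, 3.7914, 10.1136, 4.1175, 1.074 → Σ = 22.3185
T = 22.3185 / 6.4057 = 3.484163… → 3.48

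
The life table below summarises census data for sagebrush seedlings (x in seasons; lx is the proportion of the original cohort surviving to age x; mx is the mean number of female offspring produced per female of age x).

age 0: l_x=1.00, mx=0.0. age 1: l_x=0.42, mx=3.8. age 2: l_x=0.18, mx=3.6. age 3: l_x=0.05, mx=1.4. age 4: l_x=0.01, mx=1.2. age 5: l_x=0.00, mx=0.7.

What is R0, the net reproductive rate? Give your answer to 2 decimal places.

2.33

lx·mx by age: 0, 1.596, 0.648, 0.07, 0.012, 0
R0 = Σ lx·mx = 2.326 → 2.33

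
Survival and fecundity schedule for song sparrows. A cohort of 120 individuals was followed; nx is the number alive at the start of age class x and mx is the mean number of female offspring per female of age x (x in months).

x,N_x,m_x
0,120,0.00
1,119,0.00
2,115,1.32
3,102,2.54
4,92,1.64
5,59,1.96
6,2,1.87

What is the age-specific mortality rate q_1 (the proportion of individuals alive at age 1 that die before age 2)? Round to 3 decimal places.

0.034

lx = nx/n0 = nx/120: 1, 0.99167…, 0.95833…, 0.85, 0.76667…, 0.49167…, 0.01667…
q_1 = (l_1 − l_2) / l_1 = (0.991667… − 0.958333…) / 0.991667…
     = 0.033333… / 0.991667… = 0.033613… → 0.034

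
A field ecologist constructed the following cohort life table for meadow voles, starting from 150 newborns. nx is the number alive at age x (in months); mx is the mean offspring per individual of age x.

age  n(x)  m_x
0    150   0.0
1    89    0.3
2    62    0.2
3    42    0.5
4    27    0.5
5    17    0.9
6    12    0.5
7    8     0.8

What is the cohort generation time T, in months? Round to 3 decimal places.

3.216

lx = nx/n0 = nx/150: 1, 0.59333…, 0.41333…, 0.28, 0.18, 0.11333…, 0.08, 0.05333…
lx·mx: 0, 0.178…, 0.082667…, 0.14, 0.09, 0.102…, 0.04, 0.042667… → R0 = 0.675333…
x·lx·mx: 0, 0.178…, 0.165333…, 0.42, 0.36, 0.51…, 0.24, 0.298667… → Σ = 2.172…
T = 2.172… / 0.675333… = 3.21619… → 3.216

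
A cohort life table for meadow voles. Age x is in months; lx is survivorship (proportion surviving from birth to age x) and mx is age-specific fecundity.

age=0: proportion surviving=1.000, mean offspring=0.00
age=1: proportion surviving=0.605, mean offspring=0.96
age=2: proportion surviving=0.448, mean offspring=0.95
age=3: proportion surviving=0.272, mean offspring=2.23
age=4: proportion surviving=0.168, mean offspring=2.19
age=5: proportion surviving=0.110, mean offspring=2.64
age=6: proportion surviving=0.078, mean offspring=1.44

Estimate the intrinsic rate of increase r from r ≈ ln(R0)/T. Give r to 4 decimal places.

0.3023

R0 = Σ lx·mx = 0 + 0.5808 + 0.4256 + 0.60656 + 0.36792 + 0.2904 + 0.11232 = 2.3836
Σ x·lx·mx = 6.84928; T = 6.84928/2.3836 = 2.8735…
r ≈ ln(R0)/T = ln(2.3836)/2.8735… = 0.302283… → 0.3023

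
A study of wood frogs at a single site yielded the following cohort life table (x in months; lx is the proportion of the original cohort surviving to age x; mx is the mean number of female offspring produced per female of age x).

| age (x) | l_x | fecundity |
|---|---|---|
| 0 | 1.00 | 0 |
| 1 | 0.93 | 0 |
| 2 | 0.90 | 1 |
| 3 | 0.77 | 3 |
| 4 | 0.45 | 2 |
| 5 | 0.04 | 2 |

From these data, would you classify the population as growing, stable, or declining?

R0 = Σ lx·mx = 0 + 0 + 0.9 + 2.31 + 0.9 + 0.08 = 4.19
R0 > 1, so the population is growing.

growing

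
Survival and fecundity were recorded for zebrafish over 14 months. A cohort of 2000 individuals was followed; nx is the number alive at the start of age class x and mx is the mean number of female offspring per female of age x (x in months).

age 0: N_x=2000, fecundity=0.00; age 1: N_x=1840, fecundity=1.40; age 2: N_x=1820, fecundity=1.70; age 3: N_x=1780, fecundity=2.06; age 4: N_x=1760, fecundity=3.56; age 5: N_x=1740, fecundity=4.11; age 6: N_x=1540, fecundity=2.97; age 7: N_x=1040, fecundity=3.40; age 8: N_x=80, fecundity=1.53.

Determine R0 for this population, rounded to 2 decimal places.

lx = nx/n0 = nx/2000: 1, 0.92, 0.91, 0.89, 0.88, 0.87, 0.77, 0.52, 0.04
lx·mx by age: 0, 1.288, 1.547, 1.8334, 3.1328, 3.5757, 2.2869, 1.768, 0.0612
R0 = Σ lx·mx = 15.493 → 15.49

15.49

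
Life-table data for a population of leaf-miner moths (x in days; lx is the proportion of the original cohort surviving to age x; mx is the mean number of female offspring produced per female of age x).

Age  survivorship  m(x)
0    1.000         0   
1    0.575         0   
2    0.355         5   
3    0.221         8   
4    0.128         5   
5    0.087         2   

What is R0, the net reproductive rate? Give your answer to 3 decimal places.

lx·mx by age: 0, 0, 1.775, 1.768, 0.64, 0.174
R0 = Σ lx·mx = 4.357 → 4.357

4.357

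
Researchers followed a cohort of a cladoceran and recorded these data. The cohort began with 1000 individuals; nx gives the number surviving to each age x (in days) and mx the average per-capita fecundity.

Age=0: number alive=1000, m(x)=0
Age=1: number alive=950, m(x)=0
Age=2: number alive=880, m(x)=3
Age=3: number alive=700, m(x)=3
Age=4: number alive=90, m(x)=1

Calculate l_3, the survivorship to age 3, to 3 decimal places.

0.700

l_3 = n_3/n_0 = 700/1000 = 0.7 → 0.700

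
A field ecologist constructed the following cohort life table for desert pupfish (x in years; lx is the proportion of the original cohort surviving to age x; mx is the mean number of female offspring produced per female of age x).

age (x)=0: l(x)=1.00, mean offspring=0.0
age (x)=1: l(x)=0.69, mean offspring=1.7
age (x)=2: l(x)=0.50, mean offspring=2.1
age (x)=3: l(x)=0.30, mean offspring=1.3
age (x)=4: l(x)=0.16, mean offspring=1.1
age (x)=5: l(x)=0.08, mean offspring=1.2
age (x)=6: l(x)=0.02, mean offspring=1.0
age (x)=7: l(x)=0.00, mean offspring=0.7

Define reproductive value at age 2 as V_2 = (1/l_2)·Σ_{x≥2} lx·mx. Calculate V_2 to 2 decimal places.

lx·mx for x ≥ 2: 1.05, 0.39, 0.176, 0.096, 0.02, 0 → sum = 1.732
V_2 = 1.732 / l_2 = 1.732 / 0.5 = 3.464 → 3.46

3.46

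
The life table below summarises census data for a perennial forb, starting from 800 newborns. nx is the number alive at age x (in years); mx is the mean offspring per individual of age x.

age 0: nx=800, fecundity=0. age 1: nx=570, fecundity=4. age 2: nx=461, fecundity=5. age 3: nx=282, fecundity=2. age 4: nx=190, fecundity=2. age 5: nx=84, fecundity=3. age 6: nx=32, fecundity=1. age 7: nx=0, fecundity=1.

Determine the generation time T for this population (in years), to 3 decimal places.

lx = nx/n0 = nx/800: 1, 0.7125, 0.57625, 0.3525, 0.2375, 0.105, 0.04, 0
lx·mx: 0, 2.85, 2.88125, 0.705, 0.475, 0.315, 0.04, 0 → R0 = 7.26625
x·lx·mx: 0, 2.85, 5.7625, 2.115, 1.9, 1.575, 0.24, 0 → Σ = 14.4425
T = 14.4425 / 7.26625 = 1.987614… → 1.988

1.988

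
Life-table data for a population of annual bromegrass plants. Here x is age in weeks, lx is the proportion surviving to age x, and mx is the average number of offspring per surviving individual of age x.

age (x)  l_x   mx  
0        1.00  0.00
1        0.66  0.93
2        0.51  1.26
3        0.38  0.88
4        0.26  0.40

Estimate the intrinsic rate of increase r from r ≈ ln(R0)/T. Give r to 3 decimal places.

0.269

R0 = Σ lx·mx = 0 + 0.6138 + 0.6426 + 0.3344 + 0.104 = 1.6948
Σ x·lx·mx = 3.3182; T = 3.3182/1.6948 = 1.95787…
r ≈ ln(R0)/T = ln(1.6948)/1.95787… = 0.26946… → 0.269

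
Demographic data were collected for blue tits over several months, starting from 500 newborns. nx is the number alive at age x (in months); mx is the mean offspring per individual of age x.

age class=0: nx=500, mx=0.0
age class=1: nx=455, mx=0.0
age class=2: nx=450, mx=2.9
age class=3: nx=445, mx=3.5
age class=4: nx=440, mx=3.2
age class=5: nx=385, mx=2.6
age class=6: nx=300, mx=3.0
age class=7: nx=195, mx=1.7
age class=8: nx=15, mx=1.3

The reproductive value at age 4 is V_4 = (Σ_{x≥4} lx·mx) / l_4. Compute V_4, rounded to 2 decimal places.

8.32

lx = nx/n0 = nx/500: 1, 0.91, 0.9, 0.89, 0.88, 0.77, 0.6, 0.39, 0.03
lx·mx for x ≥ 4: 2.816, 2.002, 1.8, 0.663, 0.039 → sum = 7.32
V_4 = 7.32 / l_4 = 7.32 / 0.88 = 8.318182… → 8.32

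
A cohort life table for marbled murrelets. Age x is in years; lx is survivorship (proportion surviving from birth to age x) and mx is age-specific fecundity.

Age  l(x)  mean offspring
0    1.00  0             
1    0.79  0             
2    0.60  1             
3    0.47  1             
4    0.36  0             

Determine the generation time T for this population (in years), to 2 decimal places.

lx·mx: 0, 0, 0.6, 0.47, 0 → R0 = 1.07
x·lx·mx: 0, 0, 1.2, 1.41, 0 → Σ = 2.61
T = 2.61 / 1.07 = 2.439252… → 2.44

2.44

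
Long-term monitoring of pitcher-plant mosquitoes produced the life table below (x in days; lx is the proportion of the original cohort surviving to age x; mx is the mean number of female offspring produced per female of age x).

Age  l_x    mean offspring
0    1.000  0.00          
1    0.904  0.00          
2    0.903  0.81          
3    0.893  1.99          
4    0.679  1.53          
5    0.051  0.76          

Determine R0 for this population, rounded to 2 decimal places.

3.59

lx·mx by age: 0, 0, 0.73143, 1.77707, 1.03887, 0.03876
R0 = Σ lx·mx = 3.58613 → 3.59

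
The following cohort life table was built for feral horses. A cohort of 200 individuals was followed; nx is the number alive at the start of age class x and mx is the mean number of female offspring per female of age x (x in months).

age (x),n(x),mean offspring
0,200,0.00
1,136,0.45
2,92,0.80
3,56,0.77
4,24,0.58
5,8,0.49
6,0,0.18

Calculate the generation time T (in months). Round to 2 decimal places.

2.11

lx = nx/n0 = nx/200: 1, 0.68, 0.46, 0.28, 0.12, 0.04, 0
lx·mx: 0, 0.306, 0.368, 0.2156, 0.0696, 0.0196, 0 → R0 = 0.9788
x·lx·mx: 0, 0.306, 0.736, 0.6468, 0.2784, 0.098, 0 → Σ = 2.0652
T = 2.0652 / 0.9788 = 2.109931… → 2.11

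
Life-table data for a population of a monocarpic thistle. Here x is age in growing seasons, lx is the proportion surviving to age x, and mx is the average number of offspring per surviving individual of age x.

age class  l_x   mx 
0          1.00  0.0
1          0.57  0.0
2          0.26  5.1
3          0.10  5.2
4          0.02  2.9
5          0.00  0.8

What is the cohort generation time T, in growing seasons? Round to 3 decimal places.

2.334

lx·mx: 0, 0, 1.326, 0.52, 0.058, 0 → R0 = 1.904
x·lx·mx: 0, 0, 2.652, 1.56, 0.232, 0 → Σ = 4.444
T = 4.444 / 1.904 = 2.334034… → 2.334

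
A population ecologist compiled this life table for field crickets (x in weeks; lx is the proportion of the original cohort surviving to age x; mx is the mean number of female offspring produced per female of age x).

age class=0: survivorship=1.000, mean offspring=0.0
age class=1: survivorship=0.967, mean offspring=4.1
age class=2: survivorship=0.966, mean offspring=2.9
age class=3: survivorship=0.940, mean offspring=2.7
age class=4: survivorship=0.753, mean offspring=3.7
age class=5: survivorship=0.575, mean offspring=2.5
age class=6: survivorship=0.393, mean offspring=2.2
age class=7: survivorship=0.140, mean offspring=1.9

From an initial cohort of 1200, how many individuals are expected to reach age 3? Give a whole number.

1128

Expected survivors = N0 · l_3 = 1200 × 0.940 = 1128 → 1128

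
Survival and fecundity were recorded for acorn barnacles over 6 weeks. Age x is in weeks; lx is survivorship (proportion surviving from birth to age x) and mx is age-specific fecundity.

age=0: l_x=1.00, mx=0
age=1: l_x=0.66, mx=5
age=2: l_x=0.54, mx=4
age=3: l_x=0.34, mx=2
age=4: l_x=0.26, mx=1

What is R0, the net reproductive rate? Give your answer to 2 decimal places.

6.40

lx·mx by age: 0, 3.3, 2.16, 0.68, 0.26
R0 = Σ lx·mx = 6.4 → 6.40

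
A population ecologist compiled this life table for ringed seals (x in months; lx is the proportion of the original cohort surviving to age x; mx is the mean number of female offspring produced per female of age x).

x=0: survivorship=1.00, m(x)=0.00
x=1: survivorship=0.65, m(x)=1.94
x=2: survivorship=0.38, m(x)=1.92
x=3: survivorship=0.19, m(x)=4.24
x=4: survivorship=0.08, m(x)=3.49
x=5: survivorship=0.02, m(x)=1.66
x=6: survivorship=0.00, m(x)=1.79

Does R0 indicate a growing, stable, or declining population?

R0 = Σ lx·mx = 0 + 1.261 + 0.7296 + 0.8056 + 0.2792 + 0.0332 + 0 = 3.1086
R0 > 1, so the population is growing.

growing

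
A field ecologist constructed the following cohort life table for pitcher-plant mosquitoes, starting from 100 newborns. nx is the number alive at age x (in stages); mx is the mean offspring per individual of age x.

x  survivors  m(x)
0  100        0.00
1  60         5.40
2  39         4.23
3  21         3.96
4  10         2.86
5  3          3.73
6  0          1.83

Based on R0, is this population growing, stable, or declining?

lx = nx/n0 = nx/100: 1, 0.6, 0.39, 0.21, 0.1, 0.03, 0
R0 = Σ lx·mx = 0 + 3.24 + 1.6497 + 0.8316 + 0.286 + 0.1119 + 0 = 6.1192
R0 > 1, so the population is growing.

growing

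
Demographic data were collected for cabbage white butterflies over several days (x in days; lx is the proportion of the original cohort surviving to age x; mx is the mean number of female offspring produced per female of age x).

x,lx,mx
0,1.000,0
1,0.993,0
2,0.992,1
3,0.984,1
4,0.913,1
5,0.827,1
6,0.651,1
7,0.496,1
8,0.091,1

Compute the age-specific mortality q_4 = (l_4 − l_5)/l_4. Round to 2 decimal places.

q_4 = (l_4 − l_5) / l_4 = (0.913 − 0.827) / 0.913
     = 0.086 / 0.913 = 0.094195… → 0.09

0.09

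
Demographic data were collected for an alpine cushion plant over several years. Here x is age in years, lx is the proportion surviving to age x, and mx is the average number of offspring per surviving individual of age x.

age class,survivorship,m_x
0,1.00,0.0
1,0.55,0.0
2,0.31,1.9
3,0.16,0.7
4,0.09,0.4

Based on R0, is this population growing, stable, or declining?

R0 = Σ lx·mx = 0 + 0 + 0.589 + 0.112 + 0.036 = 0.737
R0 < 1, so the population is declining.

declining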